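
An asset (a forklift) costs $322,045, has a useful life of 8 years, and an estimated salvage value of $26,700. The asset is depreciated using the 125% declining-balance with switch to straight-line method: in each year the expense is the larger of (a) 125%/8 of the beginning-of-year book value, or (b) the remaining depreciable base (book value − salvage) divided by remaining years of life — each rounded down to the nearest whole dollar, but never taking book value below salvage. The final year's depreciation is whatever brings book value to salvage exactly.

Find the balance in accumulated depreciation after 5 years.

Depreciable base = $322,045 − $26,700 = $295,345.
Year 1: DB = ⌊$322,045 × 125%/8⌋ = $50,319; SL = ⌊$295,345/8⌋ = $36,918 → take DB $50,319. Book value $271,726.
Year 2: DB = ⌊$271,726 × 125%/8⌋ = $42,457; SL = ⌊$245,026/7⌋ = $35,003 → take DB $42,457. Book value $229,269.
Year 3: DB = ⌊$229,269 × 125%/8⌋ = $35,823; SL = ⌊$202,569/6⌋ = $33,761 → take DB $35,823. Book value $193,446.
Year 4: DB = ⌊$193,446 × 125%/8⌋ = $30,225; SL = ⌊$166,746/5⌋ = $33,349 → take SL $33,349. Book value $160,097.
Year 5: DB = ⌊$160,097 × 125%/8⌋ = $25,015; SL = ⌊$133,397/4⌋ = $33,349 → take SL $33,349. Book value $126,748.
Accumulated through year 5 = $322,045 − $126,748 = $195,297.

$195,297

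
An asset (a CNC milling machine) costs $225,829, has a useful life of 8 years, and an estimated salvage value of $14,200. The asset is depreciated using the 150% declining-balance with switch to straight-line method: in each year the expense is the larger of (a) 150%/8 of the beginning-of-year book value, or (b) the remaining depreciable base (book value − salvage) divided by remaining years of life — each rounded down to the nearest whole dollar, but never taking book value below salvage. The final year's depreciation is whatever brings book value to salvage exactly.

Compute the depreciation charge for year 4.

$22,712

Depreciable base = $225,829 − $14,200 = $211,629.
Year 1: DB = ⌊$225,829 × 150%/8⌋ = $42,342; SL = ⌊$211,629/8⌋ = $26,453 → take DB $42,342. Book value $183,487.
Year 2: DB = ⌊$183,487 × 150%/8⌋ = $34,403; SL = ⌊$169,287/7⌋ = $24,183 → take DB $34,403. Book value $149,084.
Year 3: DB = ⌊$149,084 × 150%/8⌋ = $27,953; SL = ⌊$134,884/6⌋ = $22,480 → take DB $27,953. Book value $121,131.
Year 4: DB = ⌊$121,131 × 150%/8⌋ = $22,712; SL = ⌊$106,931/5⌋ = $21,386 → take DB $22,712. Book value $98,419.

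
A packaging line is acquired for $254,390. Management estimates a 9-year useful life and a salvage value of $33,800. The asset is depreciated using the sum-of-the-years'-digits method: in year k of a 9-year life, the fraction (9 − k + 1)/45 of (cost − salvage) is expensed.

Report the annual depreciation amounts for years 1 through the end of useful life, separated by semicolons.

Depreciable base = $254,390 − $33,800 = $220,590.
Sum of the years' digits = 9+8+7+6+5+4+3+2+1 = 45.
Year 1: $220,590 × 9/45 = $44,118. Book value $210,272.
Year 2: $220,590 × 8/45 = $39,216. Book value $171,056.
Year 3: $220,590 × 7/45 = $34,314. Book value $136,742.
Year 4: $220,590 × 6/45 = $29,412. Book value $107,330.
Year 5: $220,590 × 5/45 = $24,510. Book value $82,820.
Year 6: $220,590 × 4/45 = $19,608. Book value $63,212.
Year 7: $220,590 × 3/45 = $14,706. Book value $48,506.
Year 8: $220,590 × 2/45 = $9,804. Book value $38,702.
Year 9: $220,590 × 1/45 = $4,902. Book value $33,800.

$44,118; $39,216; $34,314; $29,412; $24,510; $19,608; $14,706; $9,804; $4,902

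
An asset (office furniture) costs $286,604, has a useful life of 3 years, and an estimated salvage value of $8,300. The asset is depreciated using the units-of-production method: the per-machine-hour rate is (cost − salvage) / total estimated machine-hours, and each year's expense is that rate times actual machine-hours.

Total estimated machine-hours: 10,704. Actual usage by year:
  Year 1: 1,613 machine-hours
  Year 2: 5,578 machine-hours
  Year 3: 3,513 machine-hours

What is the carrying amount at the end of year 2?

$99,638

Depreciable base = $286,604 − $8,300 = $278,304.
Rate = $278,304 / 10,704 machine-hours = $26 per machine-hour.
Year 1: 1,613 × $26 = $41,938. Book value $244,666.
Year 2: 5,578 × $26 = $145,028. Book value $99,638.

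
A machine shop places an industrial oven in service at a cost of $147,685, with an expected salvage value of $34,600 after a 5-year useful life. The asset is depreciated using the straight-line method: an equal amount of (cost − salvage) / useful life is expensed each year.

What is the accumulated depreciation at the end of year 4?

$90,468

Depreciable base = $147,685 − $34,600 = $113,085.
Annual expense = $113,085 / 5 = $22,617.
End of year 1: book value $125,068.
End of year 2: book value $102,451.
End of year 3: book value $79,834.
End of year 4: book value $57,217.
Accumulated through year 4 = $147,685 − $57,217 = $90,468.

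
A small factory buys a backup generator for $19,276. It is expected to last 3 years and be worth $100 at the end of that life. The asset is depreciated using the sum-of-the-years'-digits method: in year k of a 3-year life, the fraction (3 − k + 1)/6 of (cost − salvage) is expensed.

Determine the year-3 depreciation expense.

$3,196

Depreciable base = $19,276 − $100 = $19,176.
Sum of the years' digits = 3+2+1 = 6.
Year 1: $19,176 × 3/6 = $9,588. Book value $9,688.
Year 2: $19,176 × 2/6 = $6,392. Book value $3,296.
Year 3: $19,176 × 1/6 = $3,196. Book value $100.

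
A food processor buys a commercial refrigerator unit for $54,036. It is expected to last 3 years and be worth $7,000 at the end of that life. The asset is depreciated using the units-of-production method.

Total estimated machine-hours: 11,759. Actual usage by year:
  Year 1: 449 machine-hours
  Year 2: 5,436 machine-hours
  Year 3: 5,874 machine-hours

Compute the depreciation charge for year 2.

Depreciable base = $54,036 − $7,000 = $47,036.
Rate = $47,036 / 11,759 machine-hours = $4 per machine-hour.
Year 1: 449 × $4 = $1,796. Book value $52,240.
Year 2: 5,436 × $4 = $21,744. Book value $30,496.

$21,744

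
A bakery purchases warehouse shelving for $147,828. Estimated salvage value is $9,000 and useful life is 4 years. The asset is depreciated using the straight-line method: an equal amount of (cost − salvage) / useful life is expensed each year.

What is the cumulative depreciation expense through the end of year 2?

$69,414

Depreciable base = $147,828 − $9,000 = $138,828.
Annual expense = $138,828 / 4 = $34,707.
End of year 1: book value $113,121.
End of year 2: book value $78,414.
Accumulated through year 2 = $147,828 − $78,414 = $69,414.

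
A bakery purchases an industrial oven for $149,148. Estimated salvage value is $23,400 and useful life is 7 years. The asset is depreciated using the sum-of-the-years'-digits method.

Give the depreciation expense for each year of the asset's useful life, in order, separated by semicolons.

$31,437; $26,946; $22,455; $17,964; $13,473; $8,982; $4,491

Depreciable base = $149,148 − $23,400 = $125,748.
Sum of the years' digits = 7+6+5+4+3+2+1 = 28.
Year 1: $125,748 × 7/28 = $31,437. Book value $117,711.
Year 2: $125,748 × 6/28 = $26,946. Book value $90,765.
Year 3: $125,748 × 5/28 = $22,455. Book value $68,310.
Year 4: $125,748 × 4/28 = $17,964. Book value $50,346.
Year 5: $125,748 × 3/28 = $13,473. Book value $36,873.
Year 6: $125,748 × 2/28 = $8,982. Book value $27,891.
Year 7: $125,748 × 1/28 = $4,491. Book value $23,400.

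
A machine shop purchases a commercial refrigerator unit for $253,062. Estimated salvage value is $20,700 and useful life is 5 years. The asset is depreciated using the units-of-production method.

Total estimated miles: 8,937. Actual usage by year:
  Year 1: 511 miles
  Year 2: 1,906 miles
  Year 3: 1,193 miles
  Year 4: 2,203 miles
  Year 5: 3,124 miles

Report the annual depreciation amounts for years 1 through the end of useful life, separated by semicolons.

Depreciable base = $253,062 − $20,700 = $232,362.
Rate = $232,362 / 8,937 miles = $26 per mile.
Year 1: 511 × $26 = $13,286. Book value $239,776.
Year 2: 1,906 × $26 = $49,556. Book value $190,220.
Year 3: 1,193 × $26 = $31,018. Book value $159,202.
Year 4: 2,203 × $26 = $57,278. Book value $101,924.
Year 5: 3,124 × $26 = $81,224. Book value $20,700.

$13,286; $49,556; $31,018; $57,278; $81,224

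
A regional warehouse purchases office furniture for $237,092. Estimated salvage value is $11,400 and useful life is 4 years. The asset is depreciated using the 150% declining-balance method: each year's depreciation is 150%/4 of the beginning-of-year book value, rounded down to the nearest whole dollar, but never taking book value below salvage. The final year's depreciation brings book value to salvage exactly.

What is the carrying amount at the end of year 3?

Depreciable base = $237,092 − $11,400 = $225,692.
Year 1: ⌊$237,092 × 150%/4⌋ = $88,909. Book value $148,183.
Year 2: ⌊$148,183 × 150%/4⌋ = $55,568. Book value $92,615.
Year 3: ⌊$92,615 × 150%/4⌋ = $34,730. Book value $57,885.

$57,885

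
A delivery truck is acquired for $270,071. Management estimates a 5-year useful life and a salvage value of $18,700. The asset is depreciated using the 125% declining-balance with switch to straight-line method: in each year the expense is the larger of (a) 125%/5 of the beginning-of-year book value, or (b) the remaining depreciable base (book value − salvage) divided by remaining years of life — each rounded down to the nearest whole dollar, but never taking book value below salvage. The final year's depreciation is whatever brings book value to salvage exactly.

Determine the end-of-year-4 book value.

$63,106

Depreciable base = $270,071 − $18,700 = $251,371.
Year 1: DB = ⌊$270,071 × 125%/5⌋ = $67,517; SL = ⌊$251,371/5⌋ = $50,274 → take DB $67,517. Book value $202,554.
Year 2: DB = ⌊$202,554 × 125%/5⌋ = $50,638; SL = ⌊$183,854/4⌋ = $45,963 → take DB $50,638. Book value $151,916.
Year 3: DB = ⌊$151,916 × 125%/5⌋ = $37,979; SL = ⌊$133,216/3⌋ = $44,405 → take SL $44,405. Book value $107,511.
Year 4: DB = ⌊$107,511 × 125%/5⌋ = $26,877; SL = ⌊$88,811/2⌋ = $44,405 → take SL $44,405. Book value $63,106.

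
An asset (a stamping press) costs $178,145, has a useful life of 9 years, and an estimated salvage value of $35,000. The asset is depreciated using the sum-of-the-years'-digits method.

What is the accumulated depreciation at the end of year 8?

$139,964

Depreciable base = $178,145 − $35,000 = $143,145.
Sum of the years' digits = 9+8+7+6+5+4+3+2+1 = 45.
Year 1: $143,145 × 9/45 = $28,629. Book value $149,516.
Year 2: $143,145 × 8/45 = $25,448. Book value $124,068.
Year 3: $143,145 × 7/45 = $22,267. Book value $101,801.
Year 4: $143,145 × 6/45 = $19,086. Book value $82,715.
Year 5: $143,145 × 5/45 = $15,905. Book value $66,810.
Year 6: $143,145 × 4/45 = $12,724. Book value $54,086.
Year 7: $143,145 × 3/45 = $9,543. Book value $44,543.
Year 8: $143,145 × 2/45 = $6,362. Book value $38,181.
Accumulated through year 8 = $178,145 − $38,181 = $139,964.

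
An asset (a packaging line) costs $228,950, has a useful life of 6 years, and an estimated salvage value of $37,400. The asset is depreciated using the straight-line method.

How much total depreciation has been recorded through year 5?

$159,625

Depreciable base = $228,950 − $37,400 = $191,550.
Annual expense = $191,550 / 6 = $31,925.
End of year 1: book value $197,025.
End of year 2: book value $165,100.
End of year 3: book value $133,175.
End of year 4: book value $101,250.
End of year 5: book value $69,325.
Accumulated through year 5 = $228,950 − $69,325 = $159,625.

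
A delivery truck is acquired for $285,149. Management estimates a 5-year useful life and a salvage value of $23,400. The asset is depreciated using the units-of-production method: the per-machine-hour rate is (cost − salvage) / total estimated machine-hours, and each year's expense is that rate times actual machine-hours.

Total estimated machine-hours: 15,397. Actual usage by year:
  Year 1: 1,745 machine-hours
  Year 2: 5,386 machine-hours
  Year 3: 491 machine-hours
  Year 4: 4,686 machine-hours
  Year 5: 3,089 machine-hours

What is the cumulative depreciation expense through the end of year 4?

Depreciable base = $285,149 − $23,400 = $261,749.
Rate = $261,749 / 15,397 machine-hours = $17 per machine-hour.
Year 1: 1,745 × $17 = $29,665. Book value $255,484.
Year 2: 5,386 × $17 = $91,562. Book value $163,922.
Year 3: 491 × $17 = $8,347. Book value $155,575.
Year 4: 4,686 × $17 = $79,662. Book value $75,913.
Accumulated through year 4 = $285,149 − $75,913 = $209,236.

$209,236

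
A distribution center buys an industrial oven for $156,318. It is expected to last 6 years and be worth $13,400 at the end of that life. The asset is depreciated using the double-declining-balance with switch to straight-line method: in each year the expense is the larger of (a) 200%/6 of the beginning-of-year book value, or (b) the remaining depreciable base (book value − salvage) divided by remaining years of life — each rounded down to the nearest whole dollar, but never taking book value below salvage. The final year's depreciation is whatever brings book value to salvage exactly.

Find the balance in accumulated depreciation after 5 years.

$135,732

Depreciable base = $156,318 − $13,400 = $142,918.
Year 1: DB = ⌊$156,318 × 200%/6⌋ = $52,106; SL = ⌊$142,918/6⌋ = $23,819 → take DB $52,106. Book value $104,212.
Year 2: DB = ⌊$104,212 × 200%/6⌋ = $34,737; SL = ⌊$90,812/5⌋ = $18,162 → take DB $34,737. Book value $69,475.
Year 3: DB = ⌊$69,475 × 200%/6⌋ = $23,158; SL = ⌊$56,075/4⌋ = $14,018 → take DB $23,158. Book value $46,317.
Year 4: DB = ⌊$46,317 × 200%/6⌋ = $15,439; SL = ⌊$32,917/3⌋ = $10,972 → take DB $15,439. Book value $30,878.
Year 5: DB = ⌊$30,878 × 200%/6⌋ = $10,292; SL = ⌊$17,478/2⌋ = $8,739 → take DB $10,292. Book value $20,586.
Accumulated through year 5 = $156,318 − $20,586 = $135,732.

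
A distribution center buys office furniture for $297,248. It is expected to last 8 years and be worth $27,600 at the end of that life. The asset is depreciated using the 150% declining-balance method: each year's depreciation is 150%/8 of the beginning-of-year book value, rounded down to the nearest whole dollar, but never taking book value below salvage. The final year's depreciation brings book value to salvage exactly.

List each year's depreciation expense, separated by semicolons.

Depreciable base = $297,248 − $27,600 = $269,648.
Year 1: ⌊$297,248 × 150%/8⌋ = $55,734. Book value $241,514.
Year 2: ⌊$241,514 × 150%/8⌋ = $45,283. Book value $196,231.
Year 3: ⌊$196,231 × 150%/8⌋ = $36,793. Book value $159,438.
Year 4: ⌊$159,438 × 150%/8⌋ = $29,894. Book value $129,544.
Year 5: ⌊$129,544 × 150%/8⌋ = $24,289. Book value $105,255.
Year 6: ⌊$105,255 × 150%/8⌋ = $19,735. Book value $85,520.
Year 7: ⌊$85,520 × 150%/8⌋ = $16,035. Book value $69,485.
Year 8 (final): $69,485 − $27,600 = $41,885. Book value $27,600.

$55,734; $45,283; $36,793; $29,894; $24,289; $19,735; $16,035; $41,885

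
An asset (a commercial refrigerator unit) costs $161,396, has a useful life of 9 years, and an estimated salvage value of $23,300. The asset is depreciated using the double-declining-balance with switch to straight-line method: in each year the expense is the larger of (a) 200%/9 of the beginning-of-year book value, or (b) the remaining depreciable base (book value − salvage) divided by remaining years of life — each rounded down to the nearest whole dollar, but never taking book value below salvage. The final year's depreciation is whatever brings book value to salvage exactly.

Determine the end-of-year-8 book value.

$23,300

Depreciable base = $161,396 − $23,300 = $138,096.
Year 1: DB = ⌊$161,396 × 200%/9⌋ = $35,865; SL = ⌊$138,096/9⌋ = $15,344 → take DB $35,865. Book value $125,531.
Year 2: DB = ⌊$125,531 × 200%/9⌋ = $27,895; SL = ⌊$102,231/8⌋ = $12,778 → take DB $27,895. Book value $97,636.
Year 3: DB = ⌊$97,636 × 200%/9⌋ = $21,696; SL = ⌊$74,336/7⌋ = $10,619 → take DB $21,696. Book value $75,940.
Year 4: DB = ⌊$75,940 × 200%/9⌋ = $16,875; SL = ⌊$52,640/6⌋ = $8,773 → take DB $16,875. Book value $59,065.
Year 5: DB = ⌊$59,065 × 200%/9⌋ = $13,125; SL = ⌊$35,765/5⌋ = $7,153 → take DB $13,125. Book value $45,940.
Year 6: DB = ⌊$45,940 × 200%/9⌋ = $10,208; SL = ⌊$22,640/4⌋ = $5,660 → take DB $10,208. Book value $35,732.
Year 7: DB = ⌊$35,732 × 200%/9⌋ = $7,940; SL = ⌊$12,432/3⌋ = $4,144 → take DB $7,940. Book value $27,792.
Year 8: DB = ⌊$27,792 × 200%/9⌋ = $6,176; SL = ⌊$4,492/2⌋ = $2,246 → take DB $6,176, capped at $4,492. Book value $23,300.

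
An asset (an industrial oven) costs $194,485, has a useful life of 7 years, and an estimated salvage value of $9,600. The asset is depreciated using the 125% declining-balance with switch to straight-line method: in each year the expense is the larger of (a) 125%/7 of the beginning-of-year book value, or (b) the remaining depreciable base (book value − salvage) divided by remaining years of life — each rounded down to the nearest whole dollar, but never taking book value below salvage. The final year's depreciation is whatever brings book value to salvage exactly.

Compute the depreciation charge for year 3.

$24,325

Depreciable base = $194,485 − $9,600 = $184,885.
Year 1: DB = ⌊$194,485 × 125%/7⌋ = $34,729; SL = ⌊$184,885/7⌋ = $26,412 → take DB $34,729. Book value $159,756.
Year 2: DB = ⌊$159,756 × 125%/7⌋ = $28,527; SL = ⌊$150,156/6⌋ = $25,026 → take DB $28,527. Book value $131,229.
Year 3: DB = ⌊$131,229 × 125%/7⌋ = $23,433; SL = ⌊$121,629/5⌋ = $24,325 → take SL $24,325. Book value $106,904.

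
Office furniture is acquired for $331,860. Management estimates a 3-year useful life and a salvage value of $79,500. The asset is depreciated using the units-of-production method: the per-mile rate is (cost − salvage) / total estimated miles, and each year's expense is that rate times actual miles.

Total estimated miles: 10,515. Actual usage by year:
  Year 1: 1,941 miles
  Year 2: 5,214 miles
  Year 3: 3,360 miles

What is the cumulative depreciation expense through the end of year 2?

Depreciable base = $331,860 − $79,500 = $252,360.
Rate = $252,360 / 10,515 miles = $24 per mile.
Year 1: 1,941 × $24 = $46,584. Book value $285,276.
Year 2: 5,214 × $24 = $125,136. Book value $160,140.
Accumulated through year 2 = $331,860 − $160,140 = $171,720.

$171,720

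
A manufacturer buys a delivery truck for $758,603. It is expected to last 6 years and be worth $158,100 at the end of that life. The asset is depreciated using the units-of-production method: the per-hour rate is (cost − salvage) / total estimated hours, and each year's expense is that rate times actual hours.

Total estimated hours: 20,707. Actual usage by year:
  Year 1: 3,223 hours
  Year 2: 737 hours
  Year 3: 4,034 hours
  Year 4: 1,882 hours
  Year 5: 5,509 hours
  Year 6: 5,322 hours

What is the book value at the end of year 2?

Depreciable base = $758,603 − $158,100 = $600,503.
Rate = $600,503 / 20,707 hours = $29 per hour.
Year 1: 3,223 × $29 = $93,467. Book value $665,136.
Year 2: 737 × $29 = $21,373. Book value $643,763.

$643,763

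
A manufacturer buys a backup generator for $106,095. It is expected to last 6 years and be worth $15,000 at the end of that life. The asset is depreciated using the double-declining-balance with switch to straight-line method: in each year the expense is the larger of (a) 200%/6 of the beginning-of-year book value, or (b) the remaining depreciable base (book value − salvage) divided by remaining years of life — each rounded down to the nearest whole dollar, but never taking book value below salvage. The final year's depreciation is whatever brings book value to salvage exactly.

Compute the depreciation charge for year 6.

$0

Depreciable base = $106,095 − $15,000 = $91,095.
Year 1: DB = ⌊$106,095 × 200%/6⌋ = $35,365; SL = ⌊$91,095/6⌋ = $15,182 → take DB $35,365. Book value $70,730.
Year 2: DB = ⌊$70,730 × 200%/6⌋ = $23,576; SL = ⌊$55,730/5⌋ = $11,146 → take DB $23,576. Book value $47,154.
Year 3: DB = ⌊$47,154 × 200%/6⌋ = $15,718; SL = ⌊$32,154/4⌋ = $8,038 → take DB $15,718. Book value $31,436.
Year 4: DB = ⌊$31,436 × 200%/6⌋ = $10,478; SL = ⌊$16,436/3⌋ = $5,478 → take DB $10,478. Book value $20,958.
Year 5: DB = ⌊$20,958 × 200%/6⌋ = $6,986; SL = ⌊$5,958/2⌋ = $2,979 → take DB $6,986, capped at $5,958. Book value $15,000.
Year 6 (final): $15,000 − $15,000 = $0. Book value $15,000.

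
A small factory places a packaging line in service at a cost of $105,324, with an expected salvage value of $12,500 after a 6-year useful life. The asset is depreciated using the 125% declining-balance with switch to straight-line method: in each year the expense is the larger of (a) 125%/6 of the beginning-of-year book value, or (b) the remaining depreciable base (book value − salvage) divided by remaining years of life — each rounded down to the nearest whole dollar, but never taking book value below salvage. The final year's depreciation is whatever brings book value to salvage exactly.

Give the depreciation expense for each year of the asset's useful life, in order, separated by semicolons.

Depreciable base = $105,324 − $12,500 = $92,824.
Year 1: DB = ⌊$105,324 × 125%/6⌋ = $21,942; SL = ⌊$92,824/6⌋ = $15,470 → take DB $21,942. Book value $83,382.
Year 2: DB = ⌊$83,382 × 125%/6⌋ = $17,371; SL = ⌊$70,882/5⌋ = $14,176 → take DB $17,371. Book value $66,011.
Year 3: DB = ⌊$66,011 × 125%/6⌋ = $13,752; SL = ⌊$53,511/4⌋ = $13,377 → take DB $13,752. Book value $52,259.
Year 4: DB = ⌊$52,259 × 125%/6⌋ = $10,887; SL = ⌊$39,759/3⌋ = $13,253 → take SL $13,253. Book value $39,006.
Year 5: DB = ⌊$39,006 × 125%/6⌋ = $8,126; SL = ⌊$26,506/2⌋ = $13,253 → take SL $13,253. Book value $25,753.
Year 6 (final): $25,753 − $12,500 = $13,253. Book value $12,500.

$21,942; $17,371; $13,752; $13,253; $13,253; $13,253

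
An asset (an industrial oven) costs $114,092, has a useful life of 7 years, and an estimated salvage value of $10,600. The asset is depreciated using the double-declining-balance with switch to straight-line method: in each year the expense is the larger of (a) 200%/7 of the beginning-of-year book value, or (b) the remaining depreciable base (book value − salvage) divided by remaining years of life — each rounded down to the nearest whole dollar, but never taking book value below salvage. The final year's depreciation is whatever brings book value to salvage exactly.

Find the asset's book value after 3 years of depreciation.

$41,580

Depreciable base = $114,092 − $10,600 = $103,492.
Year 1: DB = ⌊$114,092 × 200%/7⌋ = $32,597; SL = ⌊$103,492/7⌋ = $14,784 → take DB $32,597. Book value $81,495.
Year 2: DB = ⌊$81,495 × 200%/7⌋ = $23,284; SL = ⌊$70,895/6⌋ = $11,815 → take DB $23,284. Book value $58,211.
Year 3: DB = ⌊$58,211 × 200%/7⌋ = $16,631; SL = ⌊$47,611/5⌋ = $9,522 → take DB $16,631. Book value $41,580.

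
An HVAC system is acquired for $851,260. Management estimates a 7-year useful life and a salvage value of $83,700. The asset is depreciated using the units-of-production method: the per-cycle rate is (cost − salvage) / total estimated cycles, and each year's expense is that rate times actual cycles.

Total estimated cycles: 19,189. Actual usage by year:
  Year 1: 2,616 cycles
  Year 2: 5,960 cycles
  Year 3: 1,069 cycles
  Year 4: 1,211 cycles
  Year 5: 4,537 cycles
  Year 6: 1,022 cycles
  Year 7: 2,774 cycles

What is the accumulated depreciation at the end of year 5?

$615,720

Depreciable base = $851,260 − $83,700 = $767,560.
Rate = $767,560 / 19,189 cycles = $40 per cycle.
Year 1: 2,616 × $40 = $104,640. Book value $746,620.
Year 2: 5,960 × $40 = $238,400. Book value $508,220.
Year 3: 1,069 × $40 = $42,760. Book value $465,460.
Year 4: 1,211 × $40 = $48,440. Book value $417,020.
Year 5: 4,537 × $40 = $181,480. Book value $235,540.
Accumulated through year 5 = $851,260 − $235,540 = $615,720.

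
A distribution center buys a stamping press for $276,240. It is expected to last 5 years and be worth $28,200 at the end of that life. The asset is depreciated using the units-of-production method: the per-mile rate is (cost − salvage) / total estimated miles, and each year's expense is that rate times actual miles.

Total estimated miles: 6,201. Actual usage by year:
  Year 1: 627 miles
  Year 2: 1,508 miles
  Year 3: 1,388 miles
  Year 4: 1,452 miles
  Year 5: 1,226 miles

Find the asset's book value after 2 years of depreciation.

$190,840

Depreciable base = $276,240 − $28,200 = $248,040.
Rate = $248,040 / 6,201 miles = $40 per mile.
Year 1: 627 × $40 = $25,080. Book value $251,160.
Year 2: 1,508 × $40 = $60,320. Book value $190,840.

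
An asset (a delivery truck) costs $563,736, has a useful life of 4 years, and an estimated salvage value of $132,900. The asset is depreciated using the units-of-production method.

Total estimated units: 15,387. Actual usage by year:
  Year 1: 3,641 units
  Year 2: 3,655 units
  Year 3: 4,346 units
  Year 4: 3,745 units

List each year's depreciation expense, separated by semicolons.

Depreciable base = $563,736 − $132,900 = $430,836.
Rate = $430,836 / 15,387 units = $28 per unit.
Year 1: 3,641 × $28 = $101,948. Book value $461,788.
Year 2: 3,655 × $28 = $102,340. Book value $359,448.
Year 3: 4,346 × $28 = $121,688. Book value $237,760.
Year 4: 3,745 × $28 = $104,860. Book value $132,900.

$101,948; $102,340; $121,688; $104,860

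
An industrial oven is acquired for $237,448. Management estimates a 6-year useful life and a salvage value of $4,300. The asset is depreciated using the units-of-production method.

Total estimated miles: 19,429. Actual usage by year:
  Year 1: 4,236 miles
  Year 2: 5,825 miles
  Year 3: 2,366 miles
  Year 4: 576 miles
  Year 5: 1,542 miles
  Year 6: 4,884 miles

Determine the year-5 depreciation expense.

Depreciable base = $237,448 − $4,300 = $233,148.
Rate = $233,148 / 19,429 miles = $12 per mile.
Year 1: 4,236 × $12 = $50,832. Book value $186,616.
Year 2: 5,825 × $12 = $69,900. Book value $116,716.
Year 3: 2,366 × $12 = $28,392. Book value $88,324.
Year 4: 576 × $12 = $6,912. Book value $81,412.
Year 5: 1,542 × $12 = $18,504. Book value $62,908.

$18,504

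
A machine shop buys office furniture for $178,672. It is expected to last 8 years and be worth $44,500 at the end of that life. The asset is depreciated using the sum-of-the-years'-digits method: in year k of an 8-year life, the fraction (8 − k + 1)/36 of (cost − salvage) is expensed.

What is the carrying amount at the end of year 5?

Depreciable base = $178,672 − $44,500 = $134,172.
Sum of the years' digits = 8+7+6+5+4+3+2+1 = 36.
Year 1: $134,172 × 8/36 = $29,816. Book value $148,856.
Year 2: $134,172 × 7/36 = $26,089. Book value $122,767.
Year 3: $134,172 × 6/36 = $22,362. Book value $100,405.
Year 4: $134,172 × 5/36 = $18,635. Book value $81,770.
Year 5: $134,172 × 4/36 = $14,908. Book value $66,862.

$66,862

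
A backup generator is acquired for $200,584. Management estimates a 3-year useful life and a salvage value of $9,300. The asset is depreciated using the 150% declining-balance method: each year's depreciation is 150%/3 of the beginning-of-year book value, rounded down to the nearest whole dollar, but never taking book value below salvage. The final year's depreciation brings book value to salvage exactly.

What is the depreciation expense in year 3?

Depreciable base = $200,584 − $9,300 = $191,284.
Year 1: ⌊$200,584 × 150%/3⌋ = $100,292. Book value $100,292.
Year 2: ⌊$100,292 × 150%/3⌋ = $50,146. Book value $50,146.
Year 3 (final): $50,146 − $9,300 = $40,846. Book value $9,300.

$40,846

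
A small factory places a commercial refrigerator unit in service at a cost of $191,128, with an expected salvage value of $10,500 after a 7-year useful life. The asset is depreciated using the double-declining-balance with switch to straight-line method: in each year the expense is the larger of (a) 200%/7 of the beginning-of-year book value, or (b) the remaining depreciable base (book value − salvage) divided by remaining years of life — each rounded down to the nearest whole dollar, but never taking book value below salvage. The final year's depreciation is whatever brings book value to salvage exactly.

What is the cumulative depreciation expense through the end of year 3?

$121,474

Depreciable base = $191,128 − $10,500 = $180,628.
Year 1: DB = ⌊$191,128 × 200%/7⌋ = $54,608; SL = ⌊$180,628/7⌋ = $25,804 → take DB $54,608. Book value $136,520.
Year 2: DB = ⌊$136,520 × 200%/7⌋ = $39,005; SL = ⌊$126,020/6⌋ = $21,003 → take DB $39,005. Book value $97,515.
Year 3: DB = ⌊$97,515 × 200%/7⌋ = $27,861; SL = ⌊$87,015/5⌋ = $17,403 → take DB $27,861. Book value $69,654.
Accumulated through year 3 = $191,128 − $69,654 = $121,474.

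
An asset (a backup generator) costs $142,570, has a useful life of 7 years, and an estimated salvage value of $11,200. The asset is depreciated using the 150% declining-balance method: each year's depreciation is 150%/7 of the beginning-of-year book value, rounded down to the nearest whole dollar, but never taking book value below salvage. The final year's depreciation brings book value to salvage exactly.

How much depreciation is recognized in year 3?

Depreciable base = $142,570 − $11,200 = $131,370.
Year 1: ⌊$142,570 × 150%/7⌋ = $30,550. Book value $112,020.
Year 2: ⌊$112,020 × 150%/7⌋ = $24,004. Book value $88,016.
Year 3: ⌊$88,016 × 150%/7⌋ = $18,860. Book value $69,156.

$18,860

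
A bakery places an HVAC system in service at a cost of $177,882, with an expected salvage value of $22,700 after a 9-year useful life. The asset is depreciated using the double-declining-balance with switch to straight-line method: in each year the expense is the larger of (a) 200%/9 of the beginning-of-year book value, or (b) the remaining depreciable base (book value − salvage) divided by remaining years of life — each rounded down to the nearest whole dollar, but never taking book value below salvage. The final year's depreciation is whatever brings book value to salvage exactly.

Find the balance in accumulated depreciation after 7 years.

Depreciable base = $177,882 − $22,700 = $155,182.
Year 1: DB = ⌊$177,882 × 200%/9⌋ = $39,529; SL = ⌊$155,182/9⌋ = $17,242 → take DB $39,529. Book value $138,353.
Year 2: DB = ⌊$138,353 × 200%/9⌋ = $30,745; SL = ⌊$115,653/8⌋ = $14,456 → take DB $30,745. Book value $107,608.
Year 3: DB = ⌊$107,608 × 200%/9⌋ = $23,912; SL = ⌊$84,908/7⌋ = $12,129 → take DB $23,912. Book value $83,696.
Year 4: DB = ⌊$83,696 × 200%/9⌋ = $18,599; SL = ⌊$60,996/6⌋ = $10,166 → take DB $18,599. Book value $65,097.
Year 5: DB = ⌊$65,097 × 200%/9⌋ = $14,466; SL = ⌊$42,397/5⌋ = $8,479 → take DB $14,466. Book value $50,631.
Year 6: DB = ⌊$50,631 × 200%/9⌋ = $11,251; SL = ⌊$27,931/4⌋ = $6,982 → take DB $11,251. Book value $39,380.
Year 7: DB = ⌊$39,380 × 200%/9⌋ = $8,751; SL = ⌊$16,680/3⌋ = $5,560 → take DB $8,751. Book value $30,629.
Accumulated through year 7 = $177,882 − $30,629 = $147,253.

$147,253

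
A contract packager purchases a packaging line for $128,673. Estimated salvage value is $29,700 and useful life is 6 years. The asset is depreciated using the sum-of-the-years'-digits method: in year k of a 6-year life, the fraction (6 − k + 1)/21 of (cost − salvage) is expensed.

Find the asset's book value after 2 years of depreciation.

Depreciable base = $128,673 − $29,700 = $98,973.
Sum of the years' digits = 6+5+4+3+2+1 = 21.
Year 1: $98,973 × 6/21 = $28,278. Book value $100,395.
Year 2: $98,973 × 5/21 = $23,565. Book value $76,830.

$76,830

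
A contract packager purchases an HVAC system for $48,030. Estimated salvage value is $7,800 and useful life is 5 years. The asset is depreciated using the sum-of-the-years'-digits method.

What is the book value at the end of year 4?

$10,482

Depreciable base = $48,030 − $7,800 = $40,230.
Sum of the years' digits = 5+4+3+2+1 = 15.
Year 1: $40,230 × 5/15 = $13,410. Book value $34,620.
Year 2: $40,230 × 4/15 = $10,728. Book value $23,892.
Year 3: $40,230 × 3/15 = $8,046. Book value $15,846.
Year 4: $40,230 × 2/15 = $5,364. Book value $10,482.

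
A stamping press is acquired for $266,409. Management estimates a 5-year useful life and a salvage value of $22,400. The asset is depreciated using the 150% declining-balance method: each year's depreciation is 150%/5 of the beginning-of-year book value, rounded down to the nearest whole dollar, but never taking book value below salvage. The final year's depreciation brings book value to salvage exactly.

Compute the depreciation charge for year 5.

Depreciable base = $266,409 − $22,400 = $244,009.
Year 1: ⌊$266,409 × 150%/5⌋ = $79,922. Book value $186,487.
Year 2: ⌊$186,487 × 150%/5⌋ = $55,946. Book value $130,541.
Year 3: ⌊$130,541 × 150%/5⌋ = $39,162. Book value $91,379.
Year 4: ⌊$91,379 × 150%/5⌋ = $27,413. Book value $63,966.
Year 5 (final): $63,966 − $22,400 = $41,566. Book value $22,400.

$41,566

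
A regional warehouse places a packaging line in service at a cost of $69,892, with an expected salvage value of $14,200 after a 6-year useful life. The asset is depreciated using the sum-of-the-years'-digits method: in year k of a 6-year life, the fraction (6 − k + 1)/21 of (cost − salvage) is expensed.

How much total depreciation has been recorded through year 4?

$47,736

Depreciable base = $69,892 − $14,200 = $55,692.
Sum of the years' digits = 6+5+4+3+2+1 = 21.
Year 1: $55,692 × 6/21 = $15,912. Book value $53,980.
Year 2: $55,692 × 5/21 = $13,260. Book value $40,720.
Year 3: $55,692 × 4/21 = $10,608. Book value $30,112.
Year 4: $55,692 × 3/21 = $7,956. Book value $22,156.
Accumulated through year 4 = $69,892 − $22,156 = $47,736.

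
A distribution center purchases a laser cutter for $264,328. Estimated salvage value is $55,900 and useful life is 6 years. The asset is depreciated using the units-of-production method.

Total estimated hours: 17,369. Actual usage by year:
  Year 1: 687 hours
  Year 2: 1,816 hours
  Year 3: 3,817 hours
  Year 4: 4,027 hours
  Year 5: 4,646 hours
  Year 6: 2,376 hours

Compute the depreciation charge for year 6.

$28,512

Depreciable base = $264,328 − $55,900 = $208,428.
Rate = $208,428 / 17,369 hours = $12 per hour.
Year 1: 687 × $12 = $8,244. Book value $256,084.
Year 2: 1,816 × $12 = $21,792. Book value $234,292.
Year 3: 3,817 × $12 = $45,804. Book value $188,488.
Year 4: 4,027 × $12 = $48,324. Book value $140,164.
Year 5: 4,646 × $12 = $55,752. Book value $84,412.
Year 6: 2,376 × $12 = $28,512. Book value $55,900.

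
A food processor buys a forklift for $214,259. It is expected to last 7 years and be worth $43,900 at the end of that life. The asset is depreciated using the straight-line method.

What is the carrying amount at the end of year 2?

Depreciable base = $214,259 − $43,900 = $170,359.
Annual expense = $170,359 / 7 = $24,337.
End of year 1: book value $189,922.
End of year 2: book value $165,585.

$165,585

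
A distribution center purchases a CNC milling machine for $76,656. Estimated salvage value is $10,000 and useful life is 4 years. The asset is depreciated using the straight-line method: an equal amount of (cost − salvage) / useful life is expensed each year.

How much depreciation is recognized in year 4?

$16,664

Depreciable base = $76,656 − $10,000 = $66,656.
Annual expense = $66,656 / 4 = $16,664.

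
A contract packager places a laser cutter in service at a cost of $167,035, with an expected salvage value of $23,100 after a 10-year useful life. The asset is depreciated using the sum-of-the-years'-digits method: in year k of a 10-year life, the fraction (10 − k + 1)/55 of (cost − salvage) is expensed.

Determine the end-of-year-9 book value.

Depreciable base = $167,035 − $23,100 = $143,935.
Sum of the years' digits = 10+9+8+7+6+5+4+3+2+1 = 55.
Year 1: $143,935 × 10/55 = $26,170. Book value $140,865.
Year 2: $143,935 × 9/55 = $23,553. Book value $117,312.
Year 3: $143,935 × 8/55 = $20,936. Book value $96,376.
Year 4: $143,935 × 7/55 = $18,319. Book value $78,057.
Year 5: $143,935 × 6/55 = $15,702. Book value $62,355.
Year 6: $143,935 × 5/55 = $13,085. Book value $49,270.
Year 7: $143,935 × 4/55 = $10,468. Book value $38,802.
Year 8: $143,935 × 3/55 = $7,851. Book value $30,951.
Year 9: $143,935 × 2/55 = $5,234. Book value $25,717.

$25,717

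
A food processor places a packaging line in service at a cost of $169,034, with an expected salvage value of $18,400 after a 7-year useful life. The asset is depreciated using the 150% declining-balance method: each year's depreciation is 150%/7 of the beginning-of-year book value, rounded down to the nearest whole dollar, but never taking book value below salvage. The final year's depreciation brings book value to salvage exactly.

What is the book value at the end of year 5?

Depreciable base = $169,034 − $18,400 = $150,634.
Year 1: ⌊$169,034 × 150%/7⌋ = $36,221. Book value $132,813.
Year 2: ⌊$132,813 × 150%/7⌋ = $28,459. Book value $104,354.
Year 3: ⌊$104,354 × 150%/7⌋ = $22,361. Book value $81,993.
Year 4: ⌊$81,993 × 150%/7⌋ = $17,569. Book value $64,424.
Year 5: ⌊$64,424 × 150%/7⌋ = $13,805. Book value $50,619.

$50,619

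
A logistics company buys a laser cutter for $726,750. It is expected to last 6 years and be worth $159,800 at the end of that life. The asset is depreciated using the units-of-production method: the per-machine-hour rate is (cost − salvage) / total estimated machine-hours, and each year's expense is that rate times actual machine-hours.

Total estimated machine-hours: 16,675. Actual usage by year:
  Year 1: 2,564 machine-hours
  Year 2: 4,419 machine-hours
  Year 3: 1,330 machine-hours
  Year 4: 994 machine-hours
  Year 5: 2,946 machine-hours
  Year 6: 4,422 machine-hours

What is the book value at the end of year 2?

$489,328

Depreciable base = $726,750 − $159,800 = $566,950.
Rate = $566,950 / 16,675 machine-hours = $34 per machine-hour.
Year 1: 2,564 × $34 = $87,176. Book value $639,574.
Year 2: 4,419 × $34 = $150,246. Book value $489,328.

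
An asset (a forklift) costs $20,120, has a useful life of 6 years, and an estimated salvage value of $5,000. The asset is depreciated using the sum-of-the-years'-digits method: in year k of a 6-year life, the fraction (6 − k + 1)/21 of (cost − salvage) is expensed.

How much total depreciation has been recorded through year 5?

$14,400

Depreciable base = $20,120 − $5,000 = $15,120.
Sum of the years' digits = 6+5+4+3+2+1 = 21.
Year 1: $15,120 × 6/21 = $4,320. Book value $15,800.
Year 2: $15,120 × 5/21 = $3,600. Book value $12,200.
Year 3: $15,120 × 4/21 = $2,880. Book value $9,320.
Year 4: $15,120 × 3/21 = $2,160. Book value $7,160.
Year 5: $15,120 × 2/21 = $1,440. Book value $5,720.
Accumulated through year 5 = $20,120 − $5,720 = $14,400.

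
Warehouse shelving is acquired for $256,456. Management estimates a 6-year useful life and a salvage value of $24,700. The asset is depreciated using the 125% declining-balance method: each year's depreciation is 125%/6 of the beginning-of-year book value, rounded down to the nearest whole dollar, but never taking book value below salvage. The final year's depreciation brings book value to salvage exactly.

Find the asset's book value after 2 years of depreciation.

$160,731

Depreciable base = $256,456 − $24,700 = $231,756.
Year 1: ⌊$256,456 × 125%/6⌋ = $53,428. Book value $203,028.
Year 2: ⌊$203,028 × 125%/6⌋ = $42,297. Book value $160,731.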